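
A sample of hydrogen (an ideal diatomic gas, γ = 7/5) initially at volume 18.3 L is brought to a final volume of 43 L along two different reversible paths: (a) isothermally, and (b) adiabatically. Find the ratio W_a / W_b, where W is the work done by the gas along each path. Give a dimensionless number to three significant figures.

Path (a) isothermal: W = P₁V₁ ln(V₂/V₁) → W_a/(P₁V₁) = 0.8543.
Path (b) adiabatic: W = P₁V₁(1 − (V₁/V₂)^(γ−1))/(γ−1) → W_b/(P₁V₁) = 0.7236.
W_a / W_b = 0.8543 / 0.7236 = 1.181.

W_a / W_b ≈ 1.18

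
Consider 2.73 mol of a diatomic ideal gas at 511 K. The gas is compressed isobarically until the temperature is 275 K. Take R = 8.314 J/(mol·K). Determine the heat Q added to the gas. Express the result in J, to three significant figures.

Q ≈ -18700 J

Isobaric: W = nRΔT = (2.73)(8.314)(-236) = -5357 J.
ΔU = nCᵥΔT with Cᵥ = 5R/2: ΔU = (2.73)(20.79)(-236) = -13391 J.
Q = ΔU + W = -13391 − 5357 = -18748 J.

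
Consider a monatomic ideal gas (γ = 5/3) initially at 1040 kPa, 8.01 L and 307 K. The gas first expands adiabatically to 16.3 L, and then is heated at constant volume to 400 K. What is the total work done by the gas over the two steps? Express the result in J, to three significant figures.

W_total ≈ 4710 J

Step 1 (adiabatic): W = (P₁V₁ − P₂V₂)/(γ−1) = (8330 − 5188)/0.667 = 4714 J.
Step 2 (isochoric): W = 0 (constant volume).
W_total = 4714 + 0 = 4714 J.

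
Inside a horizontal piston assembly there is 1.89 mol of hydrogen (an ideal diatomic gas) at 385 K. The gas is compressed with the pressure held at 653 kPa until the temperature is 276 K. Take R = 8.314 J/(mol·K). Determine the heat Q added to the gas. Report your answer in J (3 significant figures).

Isobaric: W = nRΔT = (1.89)(8.314)(-109) = -1713 J.
ΔU = nCᵥΔT with Cᵥ = 5R/2: ΔU = (1.89)(20.79)(-109) = -4282 J.
Q = ΔU + W = -4282 − 1713 = -5995 J.

Q ≈ -5990 J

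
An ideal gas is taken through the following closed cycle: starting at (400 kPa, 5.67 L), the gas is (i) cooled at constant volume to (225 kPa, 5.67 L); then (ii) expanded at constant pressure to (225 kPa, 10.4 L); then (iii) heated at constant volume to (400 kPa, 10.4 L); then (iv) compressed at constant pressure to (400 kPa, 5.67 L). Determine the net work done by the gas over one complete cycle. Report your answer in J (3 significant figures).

W_net ≈ -828 J

Constant-volume legs do no work.
W(ii) = (225)(10.4 − 5.67) = 1064 J; W(iv) = (400)(5.67 − 10.4) = -1892 J.
W_net = 1064 − 1892 = -827.8 J (the counter-clockwise enclosed area).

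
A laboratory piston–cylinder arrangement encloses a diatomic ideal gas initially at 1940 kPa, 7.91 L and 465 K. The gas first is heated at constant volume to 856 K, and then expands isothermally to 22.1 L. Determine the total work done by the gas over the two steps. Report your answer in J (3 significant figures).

W_total ≈ 29000 J

Step 1 (isochoric): W = 0 (constant volume).
After step 1: P = 3571 kPa (V unchanged).
Step 2 (isothermal): W = P₁V₁ ln(V₂/V₁) = (28249) ln(22.1/7.91) = 29024 J.
W_total = 0 + 29024 = 29024 J.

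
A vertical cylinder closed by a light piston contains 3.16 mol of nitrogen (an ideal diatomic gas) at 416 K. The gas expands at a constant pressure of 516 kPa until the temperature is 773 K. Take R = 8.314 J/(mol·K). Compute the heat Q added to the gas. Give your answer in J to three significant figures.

Q ≈ 32800 J

Isobaric: W = nRΔT = (3.16)(8.314)(357) = 9379 J.
ΔU = nCᵥΔT with Cᵥ = 5R/2: ΔU = (3.16)(20.79)(357) = 23448 J.
Q = ΔU + W = 23448 + 9379 = 32827 J.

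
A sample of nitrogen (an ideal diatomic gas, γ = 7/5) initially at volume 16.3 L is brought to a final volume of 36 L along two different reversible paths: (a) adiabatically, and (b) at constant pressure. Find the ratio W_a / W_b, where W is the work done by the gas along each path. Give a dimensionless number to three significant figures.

Path (a) adiabatic: W = P₁V₁(1 − (V₁/V₂)^(γ−1))/(γ−1) → W_a/(P₁V₁) = 0.6791.
Path (b) isobaric: W = P₁(V₂ − V₁) → W_b/(P₁V₁) = 1.209.
W_a / W_b = 0.6791 / 1.209 = 0.5619.

W_a / W_b ≈ 0.562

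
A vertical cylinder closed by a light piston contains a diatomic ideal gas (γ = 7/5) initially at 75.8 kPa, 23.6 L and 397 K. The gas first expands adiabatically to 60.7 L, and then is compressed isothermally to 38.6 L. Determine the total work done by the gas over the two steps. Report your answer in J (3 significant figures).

Step 1 (adiabatic): W = (P₁V₁ − P₂V₂)/(γ−1) = (1789 − 1226)/0.4 = 1407 J.
After step 1: P = 20.2 kPa, V = 60.7 L, T = 272.1 K.
Step 2 (isothermal): W = P₁V₁ ln(V₂/V₁) = (1226) ln(38.6/60.7) = -555 J.
W_total = 1407 − 555 = 852.4 J.

W_total ≈ 852 J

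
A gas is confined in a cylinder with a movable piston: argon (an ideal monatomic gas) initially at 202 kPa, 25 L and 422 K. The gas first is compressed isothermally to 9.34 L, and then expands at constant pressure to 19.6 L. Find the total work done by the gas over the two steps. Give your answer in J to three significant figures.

W_total ≈ 575 J

Step 1 (isothermal): W = P₁V₁ ln(V₂/V₁) = (5050) ln(9.34/25) = -4972 J.
After step 1: P = 540.7 kPa, V = 9.34 L, T = 422 K.
Step 2 (isobaric): W = PΔV = (540.7 kPa)(19.6 − 9.34 L) = 5547 J.
W_total = -4972 + 5547 = 575.4 J.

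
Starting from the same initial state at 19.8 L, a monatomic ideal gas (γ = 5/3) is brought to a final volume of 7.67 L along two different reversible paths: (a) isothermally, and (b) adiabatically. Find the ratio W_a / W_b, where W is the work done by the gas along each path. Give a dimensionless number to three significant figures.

W_a / W_b ≈ 0.717

Path (a) isothermal: W = P₁V₁ ln(V₂/V₁) → W_a/(P₁V₁) = -0.9484.
Path (b) adiabatic: W = P₁V₁(1 − (V₁/V₂)^(γ−1))/(γ−1) → W_b/(P₁V₁) = -1.323.
W_a / W_b = -0.9484 / -1.323 = 0.717.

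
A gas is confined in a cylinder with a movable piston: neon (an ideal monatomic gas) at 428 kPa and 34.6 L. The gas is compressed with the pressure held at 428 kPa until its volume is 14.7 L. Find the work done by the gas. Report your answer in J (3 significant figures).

Isobaric: W = P ΔV.
W = (428 kPa)(14.7 − 34.6 L) = (428)(-19.9) = -8517 J.

W ≈ -8520 J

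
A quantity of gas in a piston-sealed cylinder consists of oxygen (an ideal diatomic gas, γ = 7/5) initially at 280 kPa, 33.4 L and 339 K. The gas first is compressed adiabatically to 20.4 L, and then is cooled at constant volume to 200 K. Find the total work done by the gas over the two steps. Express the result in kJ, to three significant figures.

Step 1 (adiabatic): W = (P₁V₁ − P₂V₂)/(γ−1) = (9352 − 11391)/0.4 = -5097 J.
Step 2 (isochoric): W = 0 (constant volume).
W_total = -5097 + 0 = -5097 J.

W_total ≈ -5.10 kJ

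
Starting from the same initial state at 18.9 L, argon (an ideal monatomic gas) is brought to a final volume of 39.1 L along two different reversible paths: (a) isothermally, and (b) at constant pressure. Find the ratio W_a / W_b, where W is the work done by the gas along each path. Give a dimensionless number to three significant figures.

Path (a) isothermal: W = P₁V₁ ln(V₂/V₁) → W_a/(P₁V₁) = 0.727.
Path (b) isobaric: W = P₁(V₂ − V₁) → W_b/(P₁V₁) = 1.069.
W_a / W_b = 0.727 / 1.069 = 0.6802.

W_a / W_b ≈ 0.680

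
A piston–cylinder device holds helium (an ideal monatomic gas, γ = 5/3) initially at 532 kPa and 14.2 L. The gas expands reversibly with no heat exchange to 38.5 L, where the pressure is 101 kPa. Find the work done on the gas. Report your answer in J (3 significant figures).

W ≈ -5500 J

Adiabatic: W = (P₁V₁ − P₂V₂)/(γ − 1) with γ = 5/3.
P₁V₁ = 7554 J, P₂V₂ = 3888 J.
W = (7554 − 3888) / 0.6667 = 5499 J.
Work on gas = −W_by = -5499 J.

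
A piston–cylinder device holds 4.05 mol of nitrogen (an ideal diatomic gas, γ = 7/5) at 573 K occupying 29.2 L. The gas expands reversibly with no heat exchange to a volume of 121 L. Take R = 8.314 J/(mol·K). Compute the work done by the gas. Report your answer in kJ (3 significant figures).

Adiabatic: TV^(γ−1) = const with γ = 7/5.
T₂ = T₁ (V₁/V₂)^(γ−1) = 573 × (29.2/121)^0.4 = 573 × 0.5663 = 324.5 K.
W_by = nCᵥ(T₁ − T₂) = (4.05)(20.79)(573 − 324.5) = 20920 J.

W ≈ 20.9 kJ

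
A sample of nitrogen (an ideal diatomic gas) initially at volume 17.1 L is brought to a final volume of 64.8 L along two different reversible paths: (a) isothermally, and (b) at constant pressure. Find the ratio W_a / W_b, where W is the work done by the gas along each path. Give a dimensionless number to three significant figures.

Path (a) isothermal: W = P₁V₁ ln(V₂/V₁) → W_a/(P₁V₁) = 1.332.
Path (b) isobaric: W = P₁(V₂ − V₁) → W_b/(P₁V₁) = 2.789.
W_a / W_b = 1.332 / 2.789 = 0.4776.

W_a / W_b ≈ 0.478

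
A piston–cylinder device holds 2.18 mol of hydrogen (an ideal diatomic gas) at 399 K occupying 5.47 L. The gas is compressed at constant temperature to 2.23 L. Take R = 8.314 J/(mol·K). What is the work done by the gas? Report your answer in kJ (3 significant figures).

Isothermal: W = nRT ln(V₂/V₁).
W = (2.18)(8.314)(399) × ln(2.23/5.47)
  = 7232 × -0.8973
W_by_gas = -6489 J.

W ≈ -6.49 kJ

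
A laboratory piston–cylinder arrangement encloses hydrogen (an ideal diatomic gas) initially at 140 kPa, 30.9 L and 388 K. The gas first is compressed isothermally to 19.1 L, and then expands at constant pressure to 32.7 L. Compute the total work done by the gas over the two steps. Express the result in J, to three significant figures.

W_total ≈ 999 J

Step 1 (isothermal): W = P₁V₁ ln(V₂/V₁) = (4326) ln(19.1/30.9) = -2081 J.
After step 1: P = 226.5 kPa, V = 19.1 L, T = 388 K.
Step 2 (isobaric): W = PΔV = (226.5 kPa)(32.7 − 19.1 L) = 3080 J.
W_total = -2081 + 3080 = 999.2 J.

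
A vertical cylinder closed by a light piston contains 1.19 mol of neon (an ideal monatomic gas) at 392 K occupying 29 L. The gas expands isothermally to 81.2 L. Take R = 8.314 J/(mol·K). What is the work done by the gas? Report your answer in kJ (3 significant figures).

W ≈ 3.99 kJ

Isothermal: W = nRT ln(V₂/V₁).
W = (1.19)(8.314)(392) × ln(81.2/29)
  = 3878 × 1.03
W_by_gas = 3993 J.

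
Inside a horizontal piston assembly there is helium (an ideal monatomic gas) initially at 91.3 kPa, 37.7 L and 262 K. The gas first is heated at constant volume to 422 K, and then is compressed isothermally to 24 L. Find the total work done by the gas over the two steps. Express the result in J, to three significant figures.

Step 1 (isochoric): W = 0 (constant volume).
After step 1: P = 147.1 kPa (V unchanged).
Step 2 (isothermal): W = P₁V₁ ln(V₂/V₁) = (5544) ln(24/37.7) = -2504 J.
W_total = 0 − 2504 = -2504 J.

W_total ≈ -2500 J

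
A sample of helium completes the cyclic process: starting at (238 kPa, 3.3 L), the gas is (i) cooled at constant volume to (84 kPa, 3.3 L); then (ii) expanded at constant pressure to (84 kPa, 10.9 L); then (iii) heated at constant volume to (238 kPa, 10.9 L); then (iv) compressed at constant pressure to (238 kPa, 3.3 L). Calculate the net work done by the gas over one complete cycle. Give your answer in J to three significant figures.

Constant-volume legs do no work.
W(ii) = (84)(10.9 − 3.3) = 638.4 J; W(iv) = (238)(3.3 − 10.9) = -1809 J.
W_net = 638.4 − 1809 = -1170 J (the counter-clockwise enclosed area).

W_net ≈ -1170 J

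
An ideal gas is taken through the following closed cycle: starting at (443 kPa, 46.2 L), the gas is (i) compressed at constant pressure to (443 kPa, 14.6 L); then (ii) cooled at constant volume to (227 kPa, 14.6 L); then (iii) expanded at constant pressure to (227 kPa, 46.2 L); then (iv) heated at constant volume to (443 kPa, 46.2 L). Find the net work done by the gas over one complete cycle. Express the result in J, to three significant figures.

Constant-volume legs do no work.
W(i) = (443)(14.6 − 46.2) = -13999 J; W(iii) = (227)(46.2 − 14.6) = 7173 J.
W_net = -13999 + 7173 = -6826 J (the counter-clockwise enclosed area).

W_net ≈ -6830 J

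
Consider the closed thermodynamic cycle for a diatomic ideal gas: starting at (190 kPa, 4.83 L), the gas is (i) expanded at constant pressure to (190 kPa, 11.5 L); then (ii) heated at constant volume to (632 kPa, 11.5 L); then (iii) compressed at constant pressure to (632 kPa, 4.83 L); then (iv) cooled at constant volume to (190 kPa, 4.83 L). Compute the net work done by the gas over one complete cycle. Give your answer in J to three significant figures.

W_net ≈ -2950 J

Constant-volume legs do no work.
W(i) = (190)(11.5 − 4.83) = 1267 J; W(iii) = (632)(4.83 − 11.5) = -4215 J.
W_net = 1267 − 4215 = -2948 J (the counter-clockwise enclosed area).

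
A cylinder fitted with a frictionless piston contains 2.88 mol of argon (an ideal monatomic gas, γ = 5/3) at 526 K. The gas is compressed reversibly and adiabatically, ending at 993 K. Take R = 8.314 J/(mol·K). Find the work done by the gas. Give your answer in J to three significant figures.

Adiabatic ⇒ Q = 0, so W_by = −ΔU = nCᵥ(T₁ − T₂).
Cᵥ = 3R/2 = 12.47 J/(mol·K).
W = (2.88)(12.47)(526 − 993) = -16773 J.

W ≈ -16800 J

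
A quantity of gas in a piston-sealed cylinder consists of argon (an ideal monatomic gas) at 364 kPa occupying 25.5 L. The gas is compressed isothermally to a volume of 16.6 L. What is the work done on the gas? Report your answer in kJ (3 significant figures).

Isothermal: W = nRT ln(V₂/V₁) = P₁V₁ ln(V₂/V₁).
P₁V₁ = (364 kPa)(25.5 L) = 9282 J.
W = 9282 × ln(16.6/25.5) = 9282 × -0.4293
W_by_gas = -3985 J; work on gas = −W_by = 3985 J.

W ≈ 3.98 kJ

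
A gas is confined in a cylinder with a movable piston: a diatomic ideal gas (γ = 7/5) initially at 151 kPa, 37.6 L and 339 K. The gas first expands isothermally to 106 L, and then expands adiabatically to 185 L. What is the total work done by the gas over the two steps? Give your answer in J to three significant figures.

W_total ≈ 8720 J

Step 1 (isothermal): W = P₁V₁ ln(V₂/V₁) = (5678) ln(106/37.6) = 5884 J.
After step 1: P = 53.56 kPa, V = 106 L, T = 339 K.
Step 2 (adiabatic): W = (P₁V₁ − P₂V₂)/(γ−1) = (5678 − 4544)/0.4 = 2835 J.
W_total = 5884 + 2835 = 8719 J.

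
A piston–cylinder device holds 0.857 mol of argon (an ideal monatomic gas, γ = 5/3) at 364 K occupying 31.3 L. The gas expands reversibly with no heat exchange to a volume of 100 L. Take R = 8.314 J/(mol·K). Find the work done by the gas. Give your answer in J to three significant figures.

Adiabatic: TV^(γ−1) = const with γ = 5/3.
T₂ = T₁ (V₁/V₂)^(γ−1) = 364 × (31.3/100)^0.667 = 364 × 0.461 = 167.8 K.
W_by = nCᵥ(T₁ − T₂) = (0.857)(12.47)(364 − 167.8) = 2097 J.

W ≈ 2100 J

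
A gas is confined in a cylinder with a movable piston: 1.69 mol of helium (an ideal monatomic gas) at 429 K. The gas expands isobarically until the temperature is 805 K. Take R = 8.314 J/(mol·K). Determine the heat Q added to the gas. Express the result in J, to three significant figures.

Isobaric: W = nRΔT = (1.69)(8.314)(376) = 5283 J.
ΔU = nCᵥΔT with Cᵥ = 3R/2: ΔU = (1.69)(12.47)(376) = 7925 J.
Q = ΔU + W = 7925 + 5283 = 13208 J.

Q ≈ 13200 J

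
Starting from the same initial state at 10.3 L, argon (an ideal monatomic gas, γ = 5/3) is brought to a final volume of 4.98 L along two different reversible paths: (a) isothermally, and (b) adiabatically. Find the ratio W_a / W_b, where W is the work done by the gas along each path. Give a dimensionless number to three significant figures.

W_a / W_b ≈ 0.777

Path (a) isothermal: W = P₁V₁ ln(V₂/V₁) → W_a/(P₁V₁) = -0.7267.
Path (b) adiabatic: W = P₁V₁(1 − (V₁/V₂)^(γ−1))/(γ−1) → W_b/(P₁V₁) = -0.935.
W_a / W_b = -0.7267 / -0.935 = 0.7772.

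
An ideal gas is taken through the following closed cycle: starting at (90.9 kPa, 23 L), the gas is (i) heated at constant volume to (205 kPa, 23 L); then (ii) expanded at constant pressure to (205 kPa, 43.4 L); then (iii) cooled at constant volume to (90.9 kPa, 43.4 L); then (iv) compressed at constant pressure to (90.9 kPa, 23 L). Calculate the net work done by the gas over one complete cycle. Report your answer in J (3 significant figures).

W_net ≈ 2330 J

Constant-volume legs do no work.
W(ii) = (205)(43.4 − 23) = 4182 J; W(iv) = (90.9)(23 − 43.4) = -1854 J.
W_net = 4182 − 1854 = 2328 J (the clockwise enclosed area).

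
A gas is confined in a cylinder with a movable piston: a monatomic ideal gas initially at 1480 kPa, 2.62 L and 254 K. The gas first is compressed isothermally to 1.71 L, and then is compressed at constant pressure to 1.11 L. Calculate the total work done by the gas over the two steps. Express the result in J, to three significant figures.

W_total ≈ -3020 J

Step 1 (isothermal): W = P₁V₁ ln(V₂/V₁) = (3878) ln(1.71/2.62) = -1654 J.
After step 1: P = 2268 kPa, V = 1.71 L, T = 254 K.
Step 2 (isobaric): W = PΔV = (2268 kPa)(1.11 − 1.71 L) = -1361 J.
W_total = -1654 − 1361 = -3015 J.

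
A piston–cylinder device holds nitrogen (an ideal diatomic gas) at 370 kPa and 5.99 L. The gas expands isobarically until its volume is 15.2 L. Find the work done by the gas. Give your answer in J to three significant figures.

Isobaric: W = P ΔV.
W = (370 kPa)(15.2 − 5.99 L) = (370)(9.21) = 3408 J.

W ≈ 3410 J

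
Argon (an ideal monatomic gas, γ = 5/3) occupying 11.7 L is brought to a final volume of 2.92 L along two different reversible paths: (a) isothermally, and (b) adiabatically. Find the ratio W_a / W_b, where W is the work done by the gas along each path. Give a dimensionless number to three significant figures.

W_a / W_b ≈ 0.608

Path (a) isothermal: W = P₁V₁ ln(V₂/V₁) → W_a/(P₁V₁) = -1.388.
Path (b) adiabatic: W = P₁V₁(1 − (V₁/V₂)^(γ−1))/(γ−1) → W_b/(P₁V₁) = -2.284.
W_a / W_b = -1.388 / -2.284 = 0.6077.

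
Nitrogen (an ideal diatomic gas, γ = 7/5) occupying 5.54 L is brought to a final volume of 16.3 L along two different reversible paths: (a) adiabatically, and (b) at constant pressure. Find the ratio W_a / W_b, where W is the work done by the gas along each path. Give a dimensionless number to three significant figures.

W_a / W_b ≈ 0.451

Path (a) adiabatic: W = P₁V₁(1 − (V₁/V₂)^(γ−1))/(γ−1) → W_a/(P₁V₁) = 0.8764.
Path (b) isobaric: W = P₁(V₂ − V₁) → W_b/(P₁V₁) = 1.942.
W_a / W_b = 0.8764 / 1.942 = 0.4513.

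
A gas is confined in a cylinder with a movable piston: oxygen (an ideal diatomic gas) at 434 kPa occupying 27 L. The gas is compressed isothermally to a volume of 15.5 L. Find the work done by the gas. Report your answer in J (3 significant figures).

Isothermal: W = nRT ln(V₂/V₁) = P₁V₁ ln(V₂/V₁).
P₁V₁ = (434 kPa)(27 L) = 11718 J.
W = 11718 × ln(15.5/27) = 11718 × -0.555
W_by_gas = -6503 J.

W ≈ -6500 J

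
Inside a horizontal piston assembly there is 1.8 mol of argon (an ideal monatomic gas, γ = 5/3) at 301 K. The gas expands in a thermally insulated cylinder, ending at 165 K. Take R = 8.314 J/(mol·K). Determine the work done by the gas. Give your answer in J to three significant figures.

W ≈ 3050 J

Adiabatic ⇒ Q = 0, so W_by = −ΔU = nCᵥ(T₁ − T₂).
Cᵥ = 3R/2 = 12.47 J/(mol·K).
W = (1.8)(12.47)(301 − 165) = 3053 J.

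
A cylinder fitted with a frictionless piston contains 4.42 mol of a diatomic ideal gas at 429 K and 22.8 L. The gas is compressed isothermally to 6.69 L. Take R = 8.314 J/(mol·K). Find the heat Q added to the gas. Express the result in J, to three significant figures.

Isothermal ⇒ ΔU = 0, so Q = W = nRT ln(V₂/V₁).
Q = (4.42)(8.314)(429) ln(6.69/22.8) = 15765 × -1.226 = -19330 J.

Q ≈ -19300 J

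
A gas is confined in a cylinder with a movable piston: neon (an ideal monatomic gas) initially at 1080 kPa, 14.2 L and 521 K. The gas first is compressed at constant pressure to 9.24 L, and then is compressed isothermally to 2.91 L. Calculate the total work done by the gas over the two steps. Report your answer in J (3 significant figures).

Step 1 (isobaric): W = PΔV = (1080 kPa)(9.24 − 14.2 L) = -5357 J.
After step 1: P = 1080 kPa, V = 9.24 L, T = 339 K.
Step 2 (isothermal): W = P₁V₁ ln(V₂/V₁) = (9979) ln(2.91/9.24) = -11530 J.
W_total = -5357 − 11530 = -16887 J.

W_total ≈ -16900 J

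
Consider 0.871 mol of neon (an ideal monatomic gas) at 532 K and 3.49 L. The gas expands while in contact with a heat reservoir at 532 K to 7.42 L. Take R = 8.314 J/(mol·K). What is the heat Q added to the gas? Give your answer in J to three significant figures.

Q ≈ 2910 J

Isothermal ⇒ ΔU = 0, so Q = W = nRT ln(V₂/V₁).
Q = (0.871)(8.314)(532) ln(7.42/3.49) = 3852 × 0.7543 = 2906 J.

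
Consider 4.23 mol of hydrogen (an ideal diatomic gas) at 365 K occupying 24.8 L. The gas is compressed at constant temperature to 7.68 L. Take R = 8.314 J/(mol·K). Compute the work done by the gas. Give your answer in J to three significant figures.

W ≈ -15000 J

Isothermal: W = nRT ln(V₂/V₁).
W = (4.23)(8.314)(365) × ln(7.68/24.8)
  = 12836 × -1.172
W_by_gas = -15047 J.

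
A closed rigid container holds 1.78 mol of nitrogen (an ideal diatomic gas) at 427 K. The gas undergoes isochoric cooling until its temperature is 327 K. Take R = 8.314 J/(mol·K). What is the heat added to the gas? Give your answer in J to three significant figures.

Q ≈ -3700 J

Constant volume ⇒ W = 0, so Q = ΔU = nCᵥΔT with Cᵥ = 5R/2 = 20.79 J/(mol·K).
ΔU = (1.78)(20.79)(327 − 427) = -3700 J.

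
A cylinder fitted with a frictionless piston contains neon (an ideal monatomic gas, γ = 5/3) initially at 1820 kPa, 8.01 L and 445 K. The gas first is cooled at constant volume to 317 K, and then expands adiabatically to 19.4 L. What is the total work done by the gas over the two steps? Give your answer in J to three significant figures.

Step 1 (isochoric): W = 0 (constant volume).
After step 1: P = 1296 kPa (V unchanged).
Step 2 (adiabatic): W = (P₁V₁ − P₂V₂)/(γ−1) = (10385 − 5758)/0.667 = 6940 J.
W_total = 0 + 6940 = 6940 J.

W_total ≈ 6940 J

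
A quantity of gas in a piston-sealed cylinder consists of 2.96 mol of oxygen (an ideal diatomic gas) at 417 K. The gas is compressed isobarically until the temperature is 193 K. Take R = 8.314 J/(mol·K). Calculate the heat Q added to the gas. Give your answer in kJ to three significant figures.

Q ≈ -19.3 kJ

Isobaric: W = nRΔT = (2.96)(8.314)(-224) = -5513 J.
ΔU = nCᵥΔT with Cᵥ = 5R/2: ΔU = (2.96)(20.79)(-224) = -13781 J.
Q = ΔU + W = -13781 − 5513 = -19294 J.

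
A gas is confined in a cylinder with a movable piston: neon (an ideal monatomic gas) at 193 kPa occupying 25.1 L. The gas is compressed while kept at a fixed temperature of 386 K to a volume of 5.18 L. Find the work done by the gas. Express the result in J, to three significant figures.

W ≈ -7640 J

Isothermal: W = nRT ln(V₂/V₁) = P₁V₁ ln(V₂/V₁).
P₁V₁ = (193 kPa)(25.1 L) = 4844 J.
W = 4844 × ln(5.18/25.1) = 4844 × -1.578
W_by_gas = -7645 J.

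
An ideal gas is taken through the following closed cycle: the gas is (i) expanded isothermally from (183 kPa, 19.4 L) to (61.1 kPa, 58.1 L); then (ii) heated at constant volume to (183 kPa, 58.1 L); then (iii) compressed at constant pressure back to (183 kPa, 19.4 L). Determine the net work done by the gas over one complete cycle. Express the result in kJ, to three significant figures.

W_net ≈ -3.19 kJ

Leg (i): W = PᵢVᵢ ln(V_f/Vᵢ) = (3550) ln(58.1/19.4) = 3894 J.
Leg (ii): W = 0.
Leg (iii): W = PΔV = (183)(19.4 − 58.1) = -7082 J.
W_net = 3894 − 7082 = -3188 J.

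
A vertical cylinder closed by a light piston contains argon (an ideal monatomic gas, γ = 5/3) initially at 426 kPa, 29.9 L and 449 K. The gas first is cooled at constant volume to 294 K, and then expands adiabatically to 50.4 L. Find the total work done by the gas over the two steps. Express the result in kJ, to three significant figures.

Step 1 (isochoric): W = 0 (constant volume).
After step 1: P = 278.9 kPa (V unchanged).
Step 2 (adiabatic): W = (P₁V₁ − P₂V₂)/(γ−1) = (8340 − 5889)/0.667 = 3678 J.
W_total = 0 + 3678 = 3678 J.

W_total ≈ 3.68 kJ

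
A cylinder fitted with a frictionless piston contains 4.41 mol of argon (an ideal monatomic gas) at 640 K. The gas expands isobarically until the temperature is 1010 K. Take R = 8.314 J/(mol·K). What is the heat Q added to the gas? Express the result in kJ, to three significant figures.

Isobaric: W = nRΔT = (4.41)(8.314)(370) = 13566 J.
ΔU = nCᵥΔT with Cᵥ = 3R/2: ΔU = (4.41)(12.47)(370) = 20349 J.
Q = ΔU + W = 20349 + 13566 = 33915 J.

Q ≈ 33.9 kJ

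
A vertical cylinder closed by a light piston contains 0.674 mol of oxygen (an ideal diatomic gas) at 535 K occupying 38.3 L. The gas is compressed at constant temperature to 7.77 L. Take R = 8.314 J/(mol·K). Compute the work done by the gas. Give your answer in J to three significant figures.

Isothermal: W = nRT ln(V₂/V₁).
W = (0.674)(8.314)(535) × ln(7.77/38.3)
  = 2998 × -1.595
W_by_gas = -4782 J.

W ≈ -4780 J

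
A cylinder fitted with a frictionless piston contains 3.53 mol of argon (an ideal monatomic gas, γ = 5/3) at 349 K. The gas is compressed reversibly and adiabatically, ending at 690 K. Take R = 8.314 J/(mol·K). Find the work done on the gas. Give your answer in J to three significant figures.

W ≈ 15000 J

Adiabatic ⇒ Q = 0, so W_by = −ΔU = nCᵥ(T₁ − T₂).
Cᵥ = 3R/2 = 12.47 J/(mol·K).
W = (3.53)(12.47)(349 − 690) = -15012 J.
Work on gas = −W_by = 15012 J.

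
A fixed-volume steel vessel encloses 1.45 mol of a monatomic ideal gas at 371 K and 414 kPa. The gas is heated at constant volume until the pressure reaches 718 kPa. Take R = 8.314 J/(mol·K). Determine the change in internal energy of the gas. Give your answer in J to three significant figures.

ΔU ≈ 4930 J

Constant volume ⇒ W = 0, so Q = ΔU = nCᵥΔT with Cᵥ = 3R/2 = 12.47 J/(mol·K).
At constant V, T₂/T₁ = P₂/P₁ ⇒ ΔT = T₁(P₂/P₁ − 1) = 371·(718/414 − 1) = 272.4 K.
ΔU = (1.45)(12.47)(272.4) = 4926 J.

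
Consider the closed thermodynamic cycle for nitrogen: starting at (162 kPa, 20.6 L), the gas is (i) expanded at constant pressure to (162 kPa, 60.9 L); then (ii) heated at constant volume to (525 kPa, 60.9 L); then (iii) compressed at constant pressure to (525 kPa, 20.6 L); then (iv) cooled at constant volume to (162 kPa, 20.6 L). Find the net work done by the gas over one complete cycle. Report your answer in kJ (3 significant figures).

Constant-volume legs do no work.
W(i) = (162)(60.9 − 20.6) = 6529 J; W(iii) = (525)(20.6 − 60.9) = -21158 J.
W_net = 6529 − 21158 = -14629 J (the counter-clockwise enclosed area).

W_net ≈ -14.6 kJ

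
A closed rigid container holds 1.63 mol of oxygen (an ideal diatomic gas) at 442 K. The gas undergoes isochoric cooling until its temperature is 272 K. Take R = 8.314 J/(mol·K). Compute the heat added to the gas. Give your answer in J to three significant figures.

Q ≈ -5760 J

Constant volume ⇒ W = 0, so Q = ΔU = nCᵥΔT with Cᵥ = 5R/2 = 20.79 J/(mol·K).
ΔU = (1.63)(20.79)(272 − 442) = -5760 J.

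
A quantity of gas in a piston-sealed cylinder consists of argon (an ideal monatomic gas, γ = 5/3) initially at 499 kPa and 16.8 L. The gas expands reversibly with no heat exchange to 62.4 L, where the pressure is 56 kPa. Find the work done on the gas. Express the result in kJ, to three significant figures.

W ≈ -7.33 kJ

Adiabatic: W = (P₁V₁ − P₂V₂)/(γ − 1) with γ = 5/3.
P₁V₁ = 8383 J, P₂V₂ = 3494 J.
W = (8383 − 3494) / 0.6667 = 7333 J.
Work on gas = −W_by = -7333 J.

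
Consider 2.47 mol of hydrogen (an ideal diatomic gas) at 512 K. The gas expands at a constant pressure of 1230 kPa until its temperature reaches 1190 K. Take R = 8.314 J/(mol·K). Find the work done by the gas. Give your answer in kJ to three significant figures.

Isobaric: W = P ΔV = nR ΔT.
W = (2.47)(8.314)(1190 − 512) = 13923 J.

W ≈ 13.9 kJ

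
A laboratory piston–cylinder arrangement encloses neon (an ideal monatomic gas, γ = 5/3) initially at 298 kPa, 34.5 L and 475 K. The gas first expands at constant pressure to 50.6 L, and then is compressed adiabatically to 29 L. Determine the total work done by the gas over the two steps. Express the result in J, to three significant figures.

Step 1 (isobaric): W = PΔV = (298 kPa)(50.6 − 34.5 L) = 4798 J.
After step 1: P = 298 kPa, V = 50.6 L, T = 696.7 K.
Step 2 (adiabatic): W = (P₁V₁ − P₂V₂)/(γ−1) = (15079 − 21854)/0.667 = -10163 J.
W_total = 4798 − 10163 = -5365 J.

W_total ≈ -5370 J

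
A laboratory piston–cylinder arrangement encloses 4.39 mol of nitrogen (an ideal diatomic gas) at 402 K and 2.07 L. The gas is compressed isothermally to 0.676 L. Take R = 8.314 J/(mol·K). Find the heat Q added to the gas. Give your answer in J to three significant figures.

Q ≈ -16400 J

Isothermal ⇒ ΔU = 0, so Q = W = nRT ln(V₂/V₁).
Q = (4.39)(8.314)(402) ln(0.676/2.07) = 14672 × -1.119 = -16420 J.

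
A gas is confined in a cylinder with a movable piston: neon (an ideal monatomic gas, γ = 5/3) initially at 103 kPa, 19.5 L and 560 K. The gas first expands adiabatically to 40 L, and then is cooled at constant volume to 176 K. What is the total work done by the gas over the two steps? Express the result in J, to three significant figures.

W_total ≈ 1150 J

Step 1 (adiabatic): W = (P₁V₁ − P₂V₂)/(γ−1) = (2008 − 1244)/0.667 = 1147 J.
Step 2 (isochoric): W = 0 (constant volume).
W_total = 1147 + 0 = 1147 J.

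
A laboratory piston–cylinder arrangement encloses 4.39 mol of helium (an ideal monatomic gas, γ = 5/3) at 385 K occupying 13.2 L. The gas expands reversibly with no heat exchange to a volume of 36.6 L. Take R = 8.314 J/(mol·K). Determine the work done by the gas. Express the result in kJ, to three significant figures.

Adiabatic: TV^(γ−1) = const with γ = 5/3.
T₂ = T₁ (V₁/V₂)^(γ−1) = 385 × (13.2/36.6)^0.667 = 385 × 0.5067 = 195.1 K.
W_by = nCᵥ(T₁ − T₂) = (4.39)(12.47)(385 − 195.1) = 10398 J.

W ≈ 10.4 kJ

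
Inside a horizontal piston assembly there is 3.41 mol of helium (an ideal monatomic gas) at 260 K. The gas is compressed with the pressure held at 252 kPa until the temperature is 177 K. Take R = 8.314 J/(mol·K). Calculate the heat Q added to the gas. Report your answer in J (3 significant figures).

Isobaric: W = nRΔT = (3.41)(8.314)(-83) = -2353 J.
ΔU = nCᵥΔT with Cᵥ = 3R/2: ΔU = (3.41)(12.47)(-83) = -3530 J.
Q = ΔU + W = -3530 − 2353 = -5883 J.

Q ≈ -5880 J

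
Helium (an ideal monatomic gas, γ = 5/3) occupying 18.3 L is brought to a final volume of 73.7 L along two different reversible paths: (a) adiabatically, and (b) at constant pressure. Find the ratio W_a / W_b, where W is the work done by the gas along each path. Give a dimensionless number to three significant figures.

W_a / W_b ≈ 0.300

Path (a) adiabatic: W = P₁V₁(1 − (V₁/V₂)^(γ−1))/(γ−1) → W_a/(P₁V₁) = 0.9074.
Path (b) isobaric: W = P₁(V₂ − V₁) → W_b/(P₁V₁) = 3.027.
W_a / W_b = 0.9074 / 3.027 = 0.2997.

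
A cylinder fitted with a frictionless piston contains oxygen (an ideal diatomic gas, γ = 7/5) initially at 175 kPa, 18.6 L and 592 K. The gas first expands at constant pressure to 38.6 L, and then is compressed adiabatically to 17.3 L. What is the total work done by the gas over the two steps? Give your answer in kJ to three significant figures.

Step 1 (isobaric): W = PΔV = (175 kPa)(38.6 − 18.6 L) = 3500 J.
After step 1: P = 175 kPa, V = 38.6 L, T = 1229 K.
Step 2 (adiabatic): W = (P₁V₁ − P₂V₂)/(γ−1) = (6755 − 9312)/0.4 = -6392 J.
W_total = 3500 − 6392 = -2892 J.

W_total ≈ -2.89 kJ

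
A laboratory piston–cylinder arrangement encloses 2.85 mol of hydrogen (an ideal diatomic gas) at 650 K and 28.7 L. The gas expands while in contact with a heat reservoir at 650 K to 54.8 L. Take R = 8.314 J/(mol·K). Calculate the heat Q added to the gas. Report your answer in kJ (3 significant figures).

Q ≈ 9.96 kJ

Isothermal ⇒ ΔU = 0, so Q = W = nRT ln(V₂/V₁).
Q = (2.85)(8.314)(650) ln(54.8/28.7) = 15402 × 0.6468 = 9962 J.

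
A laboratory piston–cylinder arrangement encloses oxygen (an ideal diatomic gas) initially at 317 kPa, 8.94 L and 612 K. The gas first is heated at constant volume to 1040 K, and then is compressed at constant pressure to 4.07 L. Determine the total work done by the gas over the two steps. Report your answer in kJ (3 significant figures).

W_total ≈ -2.62 kJ

Step 1 (isochoric): W = 0 (constant volume).
After step 1: P = 538.7 kPa (V unchanged).
Step 2 (isobaric): W = PΔV = (538.7 kPa)(4.07 − 8.94 L) = -2623 J.
W_total = 0 − 2623 = -2623 J.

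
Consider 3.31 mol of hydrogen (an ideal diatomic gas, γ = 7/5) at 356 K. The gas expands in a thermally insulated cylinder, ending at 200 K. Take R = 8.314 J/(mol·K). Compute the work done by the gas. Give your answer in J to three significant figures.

Adiabatic ⇒ Q = 0, so W_by = −ΔU = nCᵥ(T₁ − T₂).
Cᵥ = 5R/2 = 20.79 J/(mol·K).
W = (3.31)(20.79)(356 − 200) = 10733 J.

W ≈ 10700 J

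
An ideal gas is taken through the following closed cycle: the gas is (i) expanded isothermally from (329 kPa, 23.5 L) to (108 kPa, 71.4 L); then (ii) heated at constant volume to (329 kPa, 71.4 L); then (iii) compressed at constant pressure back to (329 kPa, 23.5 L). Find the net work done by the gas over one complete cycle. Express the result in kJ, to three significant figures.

Leg (i): W = PᵢVᵢ ln(V_f/Vᵢ) = (7732) ln(71.4/23.5) = 8592 J.
Leg (ii): W = 0.
Leg (iii): W = PΔV = (329)(23.5 − 71.4) = -15759 J.
W_net = 8592 − 15759 = -7167 J.

W_net ≈ -7.17 kJ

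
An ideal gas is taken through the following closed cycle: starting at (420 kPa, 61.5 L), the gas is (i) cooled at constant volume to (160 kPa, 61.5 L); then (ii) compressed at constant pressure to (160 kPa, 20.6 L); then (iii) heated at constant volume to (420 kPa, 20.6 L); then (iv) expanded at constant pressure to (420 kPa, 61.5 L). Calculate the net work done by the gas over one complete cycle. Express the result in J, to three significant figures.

Constant-volume legs do no work.
W(ii) = (160)(20.6 − 61.5) = -6544 J; W(iv) = (420)(61.5 − 20.6) = 17178 J.
W_net = -6544 + 17178 = 10634 J (the clockwise enclosed area).

W_net ≈ 10600 J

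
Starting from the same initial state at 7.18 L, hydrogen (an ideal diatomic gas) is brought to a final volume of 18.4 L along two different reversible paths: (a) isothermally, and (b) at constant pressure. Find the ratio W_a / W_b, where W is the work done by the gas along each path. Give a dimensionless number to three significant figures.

Path (a) isothermal: W = P₁V₁ ln(V₂/V₁) → W_a/(P₁V₁) = 0.9411.
Path (b) isobaric: W = P₁(V₂ − V₁) → W_b/(P₁V₁) = 1.563.
W_a / W_b = 0.9411 / 1.563 = 0.6022.

W_a / W_b ≈ 0.602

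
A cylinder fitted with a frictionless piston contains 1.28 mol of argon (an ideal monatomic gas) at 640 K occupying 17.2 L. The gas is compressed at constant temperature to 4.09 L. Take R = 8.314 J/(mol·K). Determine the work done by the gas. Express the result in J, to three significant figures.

W ≈ -9780 J

Isothermal: W = nRT ln(V₂/V₁).
W = (1.28)(8.314)(640) × ln(4.09/17.2)
  = 6811 × -1.436
W_by_gas = -9783 J.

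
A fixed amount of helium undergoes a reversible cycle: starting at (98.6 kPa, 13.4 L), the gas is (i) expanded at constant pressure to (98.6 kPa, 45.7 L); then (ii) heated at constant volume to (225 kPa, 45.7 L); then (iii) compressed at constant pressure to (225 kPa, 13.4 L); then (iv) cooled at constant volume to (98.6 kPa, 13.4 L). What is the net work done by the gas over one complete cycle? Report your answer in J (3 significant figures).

Constant-volume legs do no work.
W(i) = (98.6)(45.7 − 13.4) = 3185 J; W(iii) = (225)(13.4 − 45.7) = -7268 J.
W_net = 3185 − 7268 = -4083 J (the counter-clockwise enclosed area).

W_net ≈ -4080 J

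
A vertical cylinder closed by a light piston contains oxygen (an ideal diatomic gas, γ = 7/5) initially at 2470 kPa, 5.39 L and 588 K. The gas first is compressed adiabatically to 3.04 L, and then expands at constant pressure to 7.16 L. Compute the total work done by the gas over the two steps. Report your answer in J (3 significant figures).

W_total ≈ 14100 J

Step 1 (adiabatic): W = (P₁V₁ − P₂V₂)/(γ−1) = (13313 − 16741)/0.4 = -8568 J.
After step 1: P = 5507 kPa, V = 3.04 L, T = 739.4 K.
Step 2 (isobaric): W = PΔV = (5507 kPa)(7.16 − 3.04 L) = 22688 J.
W_total = -8568 + 22688 = 14120 J.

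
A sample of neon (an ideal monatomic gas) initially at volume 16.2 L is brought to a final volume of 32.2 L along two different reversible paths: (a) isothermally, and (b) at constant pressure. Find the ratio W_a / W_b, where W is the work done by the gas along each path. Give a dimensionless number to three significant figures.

Path (a) isothermal: W = P₁V₁ ln(V₂/V₁) → W_a/(P₁V₁) = 0.687.
Path (b) isobaric: W = P₁(V₂ − V₁) → W_b/(P₁V₁) = 0.9877.
W_a / W_b = 0.687 / 0.9877 = 0.6955.

W_a / W_b ≈ 0.696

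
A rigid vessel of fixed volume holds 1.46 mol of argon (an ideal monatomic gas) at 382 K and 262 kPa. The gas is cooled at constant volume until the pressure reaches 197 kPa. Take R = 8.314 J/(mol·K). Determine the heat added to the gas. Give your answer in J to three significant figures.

Q ≈ -1730 J

Constant volume ⇒ W = 0, so Q = ΔU = nCᵥΔT with Cᵥ = 3R/2 = 12.47 J/(mol·K).
At constant V, T₂/T₁ = P₂/P₁ ⇒ ΔT = T₁(P₂/P₁ − 1) = 382·(197/262 − 1) = -94.77 K.
ΔU = (1.46)(12.47)(-94.77) = -1726 J.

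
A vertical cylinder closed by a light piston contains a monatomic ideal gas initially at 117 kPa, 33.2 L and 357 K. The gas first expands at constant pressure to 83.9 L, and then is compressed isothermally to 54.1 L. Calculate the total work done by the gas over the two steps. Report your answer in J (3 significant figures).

W_total ≈ 1620 J

Step 1 (isobaric): W = PΔV = (117 kPa)(83.9 − 33.2 L) = 5932 J.
After step 1: P = 117 kPa, V = 83.9 L, T = 902.2 K.
Step 2 (isothermal): W = P₁V₁ ln(V₂/V₁) = (9816) ln(54.1/83.9) = -4307 J.
W_total = 5932 − 4307 = 1625 J.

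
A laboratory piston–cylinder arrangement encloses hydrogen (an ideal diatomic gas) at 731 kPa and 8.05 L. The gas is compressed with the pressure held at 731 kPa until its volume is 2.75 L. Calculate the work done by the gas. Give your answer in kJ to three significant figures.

Isobaric: W = P ΔV.
W = (731 kPa)(2.75 − 8.05 L) = (731)(-5.3) = -3874 J.

W ≈ -3.87 kJ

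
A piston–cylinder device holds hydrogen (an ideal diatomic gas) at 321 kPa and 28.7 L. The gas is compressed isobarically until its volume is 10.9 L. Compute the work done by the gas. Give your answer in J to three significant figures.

Isobaric: W = P ΔV.
W = (321 kPa)(10.9 − 28.7 L) = (321)(-17.8) = -5714 J.

W ≈ -5710 J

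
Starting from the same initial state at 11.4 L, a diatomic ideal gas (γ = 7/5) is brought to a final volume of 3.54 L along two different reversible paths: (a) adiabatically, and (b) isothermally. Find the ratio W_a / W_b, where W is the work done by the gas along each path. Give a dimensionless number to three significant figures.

W_a / W_b ≈ 1.28

Path (a) adiabatic: W = P₁V₁(1 − (V₁/V₂)^(γ−1))/(γ−1) → W_a/(P₁V₁) = -1.491.
Path (b) isothermal: W = P₁V₁ ln(V₂/V₁) → W_b/(P₁V₁) = -1.169.
W_a / W_b = -1.491 / -1.169 = 1.275.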